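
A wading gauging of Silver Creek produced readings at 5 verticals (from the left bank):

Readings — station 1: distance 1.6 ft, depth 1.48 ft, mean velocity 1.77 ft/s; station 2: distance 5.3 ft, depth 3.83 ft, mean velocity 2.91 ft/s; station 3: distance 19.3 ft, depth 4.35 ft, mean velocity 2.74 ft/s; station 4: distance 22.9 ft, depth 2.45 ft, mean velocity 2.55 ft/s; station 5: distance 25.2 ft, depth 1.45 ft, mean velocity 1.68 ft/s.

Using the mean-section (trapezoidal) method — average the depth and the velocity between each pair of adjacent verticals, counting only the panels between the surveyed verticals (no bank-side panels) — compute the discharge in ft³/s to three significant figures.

227 ft³/s

Panel 1-2: Δb = 3.7 ft, d̄ = (1.48+3.83)/2 = 2.655, v̄ = (1.77+2.91)/2 = 2.34 → q = 3.7×2.655×2.34 = 22.99 ft³/s
Panel 2-3: Δb = 14 ft, d̄ = (3.83+4.35)/2 = 4.09, v̄ = (2.91+2.74)/2 = 2.825 → q = 14×4.09×2.825 = 161.8 ft³/s
Panel 3-4: Δb = 3.6 ft, d̄ = (4.35+2.45)/2 = 3.4, v̄ = (2.74+2.55)/2 = 2.645 → q = 3.6×3.4×2.645 = 32.37 ft³/s
Panel 4-5: Δb = 2.3 ft, d̄ = (2.45+1.45)/2 = 1.95, v̄ = (2.55+1.68)/2 = 2.115 → q = 2.3×1.95×2.115 = 9.486 ft³/s
Q = Σ q = 226.6 ft³/s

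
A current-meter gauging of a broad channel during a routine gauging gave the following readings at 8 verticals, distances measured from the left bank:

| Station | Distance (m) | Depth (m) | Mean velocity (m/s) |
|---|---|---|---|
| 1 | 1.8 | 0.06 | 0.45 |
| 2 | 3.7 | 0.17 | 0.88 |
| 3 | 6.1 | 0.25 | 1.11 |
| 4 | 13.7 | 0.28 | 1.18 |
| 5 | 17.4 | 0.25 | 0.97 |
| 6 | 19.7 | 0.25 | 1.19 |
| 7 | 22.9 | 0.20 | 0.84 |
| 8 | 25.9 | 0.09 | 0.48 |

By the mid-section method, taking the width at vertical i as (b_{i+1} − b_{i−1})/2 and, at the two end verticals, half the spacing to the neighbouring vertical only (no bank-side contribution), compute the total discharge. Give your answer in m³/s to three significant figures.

5.73 m³/s

w_1 = (3.7 − 1.8)/2 = 0.95 m; q_1 = 0.45 × 0.06 × 0.95 = 0.02565 m³/s
w_2 = (6.1 − 1.8)/2 = 2.15 m; q_2 = 0.88 × 0.17 × 2.15 = 0.3216 m³/s
w_3 = (13.7 − 3.7)/2 = 5 m; q_3 = 1.11 × 0.25 × 5 = 1.388 m³/s
w_4 = (17.4 − 6.1)/2 = 5.65 m; q_4 = 1.18 × 0.28 × 5.65 = 1.867 m³/s
w_5 = (19.7 − 13.7)/2 = 3 m; q_5 = 0.97 × 0.25 × 3 = 0.7275 m³/s
w_6 = (22.9 − 17.4)/2 = 2.75 m; q_6 = 1.19 × 0.25 × 2.75 = 0.8181 m³/s
w_7 = (25.9 − 19.7)/2 = 3.1 m; q_7 = 0.84 × 0.20 × 3.1 = 0.5208 m³/s
w_8 = (25.9 − 22.9)/2 = 1.5 m; q_8 = 0.48 × 0.09 × 1.5 = 0.06480 m³/s
Q = Σ qᵢ = 5.733 m³/s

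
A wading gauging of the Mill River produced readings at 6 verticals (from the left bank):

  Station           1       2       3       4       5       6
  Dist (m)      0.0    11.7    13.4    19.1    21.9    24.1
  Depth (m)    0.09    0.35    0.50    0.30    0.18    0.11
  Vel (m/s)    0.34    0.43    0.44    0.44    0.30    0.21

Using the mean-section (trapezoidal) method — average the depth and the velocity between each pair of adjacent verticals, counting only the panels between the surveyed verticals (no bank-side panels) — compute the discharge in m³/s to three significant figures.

Panel 1-2: Δb = 11.7 m, d̄ = (0.09+0.35)/2 = 0.22, v̄ = (0.34+0.43)/2 = 0.385 → q = 11.7×0.22×0.385 = 0.9910 m³/s
Panel 2-3: Δb = 1.7 m, d̄ = (0.35+0.50)/2 = 0.425, v̄ = (0.43+0.44)/2 = 0.435 → q = 1.7×0.425×0.435 = 0.3143 m³/s
Panel 3-4: Δb = 5.7 m, d̄ = (0.50+0.30)/2 = 0.4, v̄ = (0.44+0.44)/2 = 0.44 → q = 5.7×0.4×0.44 = 1.003 m³/s
Panel 4-5: Δb = 2.8 m, d̄ = (0.30+0.18)/2 = 0.24, v̄ = (0.44+0.30)/2 = 0.37 → q = 2.8×0.24×0.37 = 0.2486 m³/s
Panel 5-6: Δb = 2.2 m, d̄ = (0.18+0.11)/2 = 0.145, v̄ = (0.30+0.21)/2 = 0.255 → q = 2.2×0.145×0.255 = 0.08135 m³/s
Q = Σ q = 2.638 m³/s

2.64 m³/s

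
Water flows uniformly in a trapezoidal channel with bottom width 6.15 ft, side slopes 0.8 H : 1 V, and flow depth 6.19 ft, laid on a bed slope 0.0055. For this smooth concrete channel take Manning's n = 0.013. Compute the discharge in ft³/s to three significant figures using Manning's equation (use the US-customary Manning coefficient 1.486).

A = (b + z·y)·y = (6.15 + 0.8×6.19)×6.19 = 68.72 ft²
P = b + 2y√(1+z²) = 6.15 + 2×6.19×√(1+0.8²) = 22.00 ft
R = A/P = 68.72/22.00 = 3.123 ft
Q = (1.486/n)·A·R^(2/3)·S^(1/2) = (1.486/0.013) × 68.72 × 3.123^(2/3) × 0.0055^(1/2) = 1245 ft³/s

1240 ft³/s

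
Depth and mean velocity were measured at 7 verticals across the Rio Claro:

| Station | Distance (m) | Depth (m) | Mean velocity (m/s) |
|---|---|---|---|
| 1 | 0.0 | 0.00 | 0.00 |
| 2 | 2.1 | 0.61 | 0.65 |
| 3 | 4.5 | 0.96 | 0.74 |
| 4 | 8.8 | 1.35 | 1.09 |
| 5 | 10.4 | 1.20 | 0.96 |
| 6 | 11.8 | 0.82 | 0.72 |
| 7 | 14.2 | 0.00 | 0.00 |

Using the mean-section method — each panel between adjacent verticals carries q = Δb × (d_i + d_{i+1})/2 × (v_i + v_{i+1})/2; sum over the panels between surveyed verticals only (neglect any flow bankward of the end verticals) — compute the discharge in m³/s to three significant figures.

9.69 m³/s

Panel 1-2: Δb = 2.1 m, d̄ = (0.00+0.61)/2 = 0.305, v̄ = (0.00+0.65)/2 = 0.325 → q = 2.1×0.305×0.325 = 0.2082 m³/s
Panel 2-3: Δb = 2.4 m, d̄ = (0.61+0.96)/2 = 0.785, v̄ = (0.65+0.74)/2 = 0.695 → q = 2.4×0.785×0.695 = 1.309 m³/s
Panel 3-4: Δb = 4.3 m, d̄ = (0.96+1.35)/2 = 1.155, v̄ = (0.74+1.09)/2 = 0.915 → q = 4.3×1.155×0.915 = 4.544 m³/s
Panel 4-5: Δb = 1.6 m, d̄ = (1.35+1.20)/2 = 1.275, v̄ = (1.09+0.96)/2 = 1.025 → q = 1.6×1.275×1.025 = 2.091 m³/s
Panel 5-6: Δb = 1.4 m, d̄ = (1.20+0.82)/2 = 1.01, v̄ = (0.96+0.72)/2 = 0.84 → q = 1.4×1.01×0.84 = 1.188 m³/s
Panel 6-7: Δb = 2.4 m, d̄ = (0.82+0.00)/2 = 0.41, v̄ = (0.72+0.00)/2 = 0.36 → q = 2.4×0.41×0.36 = 0.3542 m³/s
Q = Σ q = 9.695 m³/s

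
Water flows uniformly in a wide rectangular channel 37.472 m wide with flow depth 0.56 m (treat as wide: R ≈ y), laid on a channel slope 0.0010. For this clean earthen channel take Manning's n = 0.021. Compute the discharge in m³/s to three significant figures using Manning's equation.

21.5 m³/s

A = b·y = 37.472 × 0.56 = 20.98 m²
Wide channel: R ≈ y = 0.56 m
Q = (1/n)·A·R^(2/3)·S^(1/2) = (1/0.021) × 20.98 × 0.5600^(2/3) × 0.0010^(1/2) = 21.47 m³/s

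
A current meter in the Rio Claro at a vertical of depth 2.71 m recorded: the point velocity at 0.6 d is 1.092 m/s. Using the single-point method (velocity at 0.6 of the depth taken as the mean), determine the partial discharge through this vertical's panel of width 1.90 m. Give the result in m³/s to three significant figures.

v̄ = v₀.₆ = 1.092 m/s
q = v̄ × d × w = 1.092 × 2.71 × 1.90 = 5.623 m³/s

5.62 m³/s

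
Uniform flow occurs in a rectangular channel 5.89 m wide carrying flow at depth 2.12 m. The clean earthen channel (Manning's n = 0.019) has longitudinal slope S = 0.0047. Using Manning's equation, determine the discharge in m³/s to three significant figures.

A = b·y = 5.89 × 2.12 = 12.49 m²
P = b + 2y = 5.89 + 2×2.12 = 10.13 m
R = A/P = 12.49/10.13 = 1.233 m
Q = (1/n)·A·R^(2/3)·S^(1/2) = (1/0.019) × 12.49 × 1.233^(2/3) × 0.0047^(1/2) = 51.80 m³/s

51.8 m³/s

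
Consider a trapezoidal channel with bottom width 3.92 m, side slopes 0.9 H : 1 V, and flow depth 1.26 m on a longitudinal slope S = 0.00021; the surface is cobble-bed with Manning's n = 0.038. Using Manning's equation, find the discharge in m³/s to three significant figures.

A = (b + z·y)·y = (3.92 + 0.9×1.26)×1.26 = 6.368 m²
P = b + 2y√(1+z²) = 3.92 + 2×1.26×√(1+0.9²) = 7.310 m
R = A/P = 6.368/7.310 = 0.8711 m
Q = (1/n)·A·R^(2/3)·S^(1/2) = (1/0.038) × 6.368 × 0.8711^(2/3) × 0.00021^(1/2) = 2.215 m³/s

2.22 m³/s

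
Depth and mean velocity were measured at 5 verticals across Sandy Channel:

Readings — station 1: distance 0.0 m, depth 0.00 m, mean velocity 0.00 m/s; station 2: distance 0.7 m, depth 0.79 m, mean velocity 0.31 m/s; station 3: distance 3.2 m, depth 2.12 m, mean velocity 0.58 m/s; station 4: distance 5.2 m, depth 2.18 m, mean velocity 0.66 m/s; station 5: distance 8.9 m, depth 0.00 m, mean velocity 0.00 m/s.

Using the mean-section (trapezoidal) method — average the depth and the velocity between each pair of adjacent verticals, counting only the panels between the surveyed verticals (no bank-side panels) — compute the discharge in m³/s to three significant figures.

5.66 m³/s

Panel 1-2: Δb = 0.7 m, d̄ = (0.00+0.79)/2 = 0.395, v̄ = (0.00+0.31)/2 = 0.155 → q = 0.7×0.395×0.155 = 0.04286 m³/s
Panel 2-3: Δb = 2.5 m, d̄ = (0.79+2.12)/2 = 1.455, v̄ = (0.31+0.58)/2 = 0.445 → q = 2.5×1.455×0.445 = 1.619 m³/s
Panel 3-4: Δb = 2 m, d̄ = (2.12+2.18)/2 = 2.15, v̄ = (0.58+0.66)/2 = 0.62 → q = 2×2.15×0.62 = 2.666 m³/s
Panel 4-5: Δb = 3.7 m, d̄ = (2.18+0.00)/2 = 1.09, v̄ = (0.66+0.00)/2 = 0.33 → q = 3.7×1.09×0.33 = 1.331 m³/s
Q = Σ q = 5.658 m³/s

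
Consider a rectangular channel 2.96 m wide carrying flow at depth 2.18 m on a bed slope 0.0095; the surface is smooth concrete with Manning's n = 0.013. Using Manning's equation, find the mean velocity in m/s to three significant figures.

A = b·y = 2.96 × 2.18 = 6.453 m²
P = b + 2y = 2.96 + 2×2.18 = 7.320 m
R = A/P = 6.453/7.320 = 0.8815 m
Q = (1/n)·A·R^(2/3)·S^(1/2) = (1/0.013) × 6.453 × 0.8815^(2/3) × 0.0095^(1/2) = 44.48 m³/s
V = Q/A = 44.48/6.453 = 6.893 m/s

6.89 m/s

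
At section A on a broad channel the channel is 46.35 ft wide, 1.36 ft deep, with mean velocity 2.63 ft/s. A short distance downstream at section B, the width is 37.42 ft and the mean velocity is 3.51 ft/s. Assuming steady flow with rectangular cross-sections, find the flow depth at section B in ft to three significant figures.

1.26 ft

Q = A₁V₁ = (46.35×1.36) × 2.63 = 165.8 ft³/s
d₂ = Q/(b₂ V₂) = 165.8/(37.42×3.51) = 1.262 ft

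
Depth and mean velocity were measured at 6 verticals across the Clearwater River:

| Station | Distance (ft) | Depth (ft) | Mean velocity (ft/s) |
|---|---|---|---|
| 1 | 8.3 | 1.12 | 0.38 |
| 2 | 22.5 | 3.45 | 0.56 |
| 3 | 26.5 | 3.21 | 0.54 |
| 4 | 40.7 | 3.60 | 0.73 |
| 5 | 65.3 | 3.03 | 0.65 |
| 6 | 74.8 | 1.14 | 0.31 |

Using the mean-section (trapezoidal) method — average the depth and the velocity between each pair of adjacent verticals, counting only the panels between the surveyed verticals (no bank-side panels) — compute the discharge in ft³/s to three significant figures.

Panel 1-2: Δb = 14.2 ft, d̄ = (1.12+3.45)/2 = 2.285, v̄ = (0.38+0.56)/2 = 0.47 → q = 14.2×2.285×0.47 = 15.25 ft³/s
Panel 2-3: Δb = 4 ft, d̄ = (3.45+3.21)/2 = 3.33, v̄ = (0.56+0.54)/2 = 0.55 → q = 4×3.33×0.55 = 7.326 ft³/s
Panel 3-4: Δb = 14.2 ft, d̄ = (3.21+3.60)/2 = 3.405, v̄ = (0.54+0.73)/2 = 0.635 → q = 14.2×3.405×0.635 = 30.70 ft³/s
Panel 4-5: Δb = 24.6 ft, d̄ = (3.60+3.03)/2 = 3.315, v̄ = (0.73+0.65)/2 = 0.69 → q = 24.6×3.315×0.69 = 56.27 ft³/s
Panel 5-6: Δb = 9.5 ft, d̄ = (3.03+1.14)/2 = 2.085, v̄ = (0.65+0.31)/2 = 0.48 → q = 9.5×2.085×0.48 = 9.508 ft³/s
Q = Σ q = 119.1 ft³/s

119 ft³/s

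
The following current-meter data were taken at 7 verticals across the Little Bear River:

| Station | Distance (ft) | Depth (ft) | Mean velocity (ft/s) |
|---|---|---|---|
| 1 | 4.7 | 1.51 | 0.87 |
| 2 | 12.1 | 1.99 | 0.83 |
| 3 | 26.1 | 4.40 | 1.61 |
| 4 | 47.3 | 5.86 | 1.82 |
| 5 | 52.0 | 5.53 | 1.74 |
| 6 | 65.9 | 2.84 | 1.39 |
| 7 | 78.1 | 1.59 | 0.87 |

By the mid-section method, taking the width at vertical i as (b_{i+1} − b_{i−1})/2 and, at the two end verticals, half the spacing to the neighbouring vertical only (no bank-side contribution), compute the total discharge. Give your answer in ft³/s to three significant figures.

435 ft³/s

w_1 = (12.1 − 4.7)/2 = 3.7 ft; q_1 = 0.87 × 1.51 × 3.7 = 4.861 ft³/s
w_2 = (26.1 − 4.7)/2 = 10.7 ft; q_2 = 0.83 × 1.99 × 10.7 = 17.67 ft³/s
w_3 = (47.3 − 12.1)/2 = 17.6 ft; q_3 = 1.61 × 4.40 × 17.6 = 124.7 ft³/s
w_4 = (52.0 − 26.1)/2 = 12.95 ft; q_4 = 1.82 × 5.86 × 12.95 = 138.1 ft³/s
w_5 = (65.9 − 47.3)/2 = 9.3 ft; q_5 = 1.74 × 5.53 × 9.3 = 89.49 ft³/s
w_6 = (78.1 − 52.0)/2 = 13.05 ft; q_6 = 1.39 × 2.84 × 13.05 = 51.52 ft³/s
w_7 = (78.1 − 65.9)/2 = 6.1 ft; q_7 = 0.87 × 1.59 × 6.1 = 8.438 ft³/s
Q = Σ qᵢ = 434.8 ft³/s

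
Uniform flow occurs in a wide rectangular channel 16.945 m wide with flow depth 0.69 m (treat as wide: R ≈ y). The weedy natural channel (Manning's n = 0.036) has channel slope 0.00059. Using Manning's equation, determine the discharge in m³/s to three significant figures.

6.16 m³/s

A = b·y = 16.945 × 0.69 = 11.69 m²
Wide channel: R ≈ y = 0.69 m
Q = (1/n)·A·R^(2/3)·S^(1/2) = (1/0.036) × 11.69 × 0.6900^(2/3) × 0.00059^(1/2) = 6.160 m³/s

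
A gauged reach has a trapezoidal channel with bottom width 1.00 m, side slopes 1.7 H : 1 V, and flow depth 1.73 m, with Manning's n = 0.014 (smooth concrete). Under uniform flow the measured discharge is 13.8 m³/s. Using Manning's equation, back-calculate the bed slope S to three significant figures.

A = (b + z·y)·y = (1.00 + 1.7×1.73)×1.73 = 6.818 m²
P = b + 2y√(1+z²) = 1.00 + 2×1.73×√(1+1.7²) = 7.824 m
R = A/P = 6.818/7.824 = 0.8714 m
S = (Q·n / (1·A·R^(2/3)))² = (13.8×0.014 / (1×6.818×0.9123))² = 0.0009648

0.000965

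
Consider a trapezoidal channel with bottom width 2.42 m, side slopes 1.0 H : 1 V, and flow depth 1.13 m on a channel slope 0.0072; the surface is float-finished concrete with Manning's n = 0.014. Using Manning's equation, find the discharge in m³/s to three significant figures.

A = (b + z·y)·y = (2.42 + 1.0×1.13)×1.13 = 4.012 m²
P = b + 2y√(1+z²) = 2.42 + 2×1.13×√(1+1.0²) = 5.616 m
R = A/P = 4.012/5.616 = 0.7143 m
Q = (1/n)·A·R^(2/3)·S^(1/2) = (1/0.014) × 4.012 × 0.7143^(2/3) × 0.0072^(1/2) = 19.43 m³/s

19.4 m³/s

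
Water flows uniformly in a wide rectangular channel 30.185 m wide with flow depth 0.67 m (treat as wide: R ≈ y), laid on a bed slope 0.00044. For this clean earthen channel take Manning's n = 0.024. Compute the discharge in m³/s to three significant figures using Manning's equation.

13.5 m³/s

A = b·y = 30.185 × 0.67 = 20.22 m²
Wide channel: R ≈ y = 0.67 m
Q = (1/n)·A·R^(2/3)·S^(1/2) = (1/0.024) × 20.22 × 0.6700^(2/3) × 0.00044^(1/2) = 13.53 m³/s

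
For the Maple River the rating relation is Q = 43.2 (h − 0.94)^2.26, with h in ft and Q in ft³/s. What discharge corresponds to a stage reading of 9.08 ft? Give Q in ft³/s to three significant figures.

4940 ft³/s

Q = 43.2 × (9.08 − 0.94)^2.26 = 43.2 × 8.14^2.26 = 4937 ft³/s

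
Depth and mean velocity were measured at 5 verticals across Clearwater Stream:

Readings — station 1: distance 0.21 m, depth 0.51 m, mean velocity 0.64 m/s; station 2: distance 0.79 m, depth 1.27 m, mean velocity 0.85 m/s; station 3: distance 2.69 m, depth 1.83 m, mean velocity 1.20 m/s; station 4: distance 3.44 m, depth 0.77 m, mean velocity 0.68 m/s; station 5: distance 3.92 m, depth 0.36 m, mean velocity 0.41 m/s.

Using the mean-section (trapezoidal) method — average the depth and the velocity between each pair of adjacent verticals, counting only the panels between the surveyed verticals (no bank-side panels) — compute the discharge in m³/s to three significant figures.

4.47 m³/s

Panel 1-2: Δb = 0.58 m, d̄ = (0.51+1.27)/2 = 0.89, v̄ = (0.64+0.85)/2 = 0.745 → q = 0.58×0.89×0.745 = 0.3846 m³/s
Panel 2-3: Δb = 1.9 m, d̄ = (1.27+1.83)/2 = 1.55, v̄ = (0.85+1.20)/2 = 1.025 → q = 1.9×1.55×1.025 = 3.019 m³/s
Panel 3-4: Δb = 0.75 m, d̄ = (1.83+0.77)/2 = 1.3, v̄ = (1.20+0.68)/2 = 0.94 → q = 0.75×1.3×0.94 = 0.9165 m³/s
Panel 4-5: Δb = 0.48 m, d̄ = (0.77+0.36)/2 = 0.565, v̄ = (0.68+0.41)/2 = 0.545 → q = 0.48×0.565×0.545 = 0.1478 m³/s
Q = Σ q = 4.467 m³/s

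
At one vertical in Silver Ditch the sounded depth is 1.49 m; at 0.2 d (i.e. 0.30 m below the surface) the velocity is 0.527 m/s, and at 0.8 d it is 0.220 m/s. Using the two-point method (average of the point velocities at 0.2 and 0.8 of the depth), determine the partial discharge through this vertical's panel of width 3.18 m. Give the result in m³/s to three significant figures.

1.77 m³/s

v̄ = (0.527 + 0.220) / 2 = 0.3735 m/s
q = v̄ × d × w = 0.3735 × 1.49 × 3.18 = 1.770 m³/s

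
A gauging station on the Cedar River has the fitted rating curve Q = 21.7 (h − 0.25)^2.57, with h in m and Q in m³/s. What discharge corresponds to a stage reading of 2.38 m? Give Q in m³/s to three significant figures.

Q = 21.7 × (2.38 − 0.25)^2.57 = 21.7 × 2.13^2.57 = 151.5 m³/s

151 m³/s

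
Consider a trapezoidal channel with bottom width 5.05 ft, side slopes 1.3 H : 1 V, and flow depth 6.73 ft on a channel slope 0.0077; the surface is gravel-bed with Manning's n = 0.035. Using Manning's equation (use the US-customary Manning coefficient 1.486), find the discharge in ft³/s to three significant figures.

786 ft³/s

A = (b + z·y)·y = (5.05 + 1.3×6.73)×6.73 = 92.87 ft²
P = b + 2y√(1+z²) = 5.05 + 2×6.73×√(1+1.3²) = 27.13 ft
R = A/P = 92.87/27.13 = 3.424 ft
Q = (1.486/n)·A·R^(2/3)·S^(1/2) = (1.486/0.035) × 92.87 × 3.424^(2/3) × 0.0077^(1/2) = 785.9 ft³/s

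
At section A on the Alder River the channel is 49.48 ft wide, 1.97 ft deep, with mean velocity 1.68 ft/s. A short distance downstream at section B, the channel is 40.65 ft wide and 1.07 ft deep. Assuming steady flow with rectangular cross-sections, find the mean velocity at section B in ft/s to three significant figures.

3.76 ft/s

Q = A₁V₁ = (49.48×1.97) × 1.68 = 163.8 ft³/s
A₂ = 40.65 × 1.07 = 43.50 ft²
V₂ = Q/A₂ = 163.8/43.50 = 3.765 ft/s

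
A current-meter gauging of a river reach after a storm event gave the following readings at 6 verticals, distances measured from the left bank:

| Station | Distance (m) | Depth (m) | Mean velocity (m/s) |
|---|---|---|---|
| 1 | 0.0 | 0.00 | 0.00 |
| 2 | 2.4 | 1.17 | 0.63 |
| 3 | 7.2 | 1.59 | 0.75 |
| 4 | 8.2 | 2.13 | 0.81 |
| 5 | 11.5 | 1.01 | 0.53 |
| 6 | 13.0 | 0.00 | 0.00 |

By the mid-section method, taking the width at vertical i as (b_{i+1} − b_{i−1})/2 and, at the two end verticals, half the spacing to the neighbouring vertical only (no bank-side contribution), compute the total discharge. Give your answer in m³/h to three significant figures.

40000 m³/h

w_2 = (7.2 − 0.0)/2 = 3.6 m; q_2 = 0.63 × 1.17 × 3.6 = 2.654 m³/s
w_3 = (8.2 − 2.4)/2 = 2.9 m; q_3 = 0.75 × 1.59 × 2.9 = 3.458 m³/s
w_4 = (11.5 − 7.2)/2 = 2.15 m; q_4 = 0.81 × 2.13 × 2.15 = 3.709 m³/s
w_5 = (13.0 − 8.2)/2 = 2.4 m; q_5 = 0.53 × 1.01 × 2.4 = 1.285 m³/s
Stations 1, 6 contribute zero (depth or velocity is 0).
Q = Σ qᵢ = 11.11 m³/s
= 11.11 × 3600 = 39980 m³/h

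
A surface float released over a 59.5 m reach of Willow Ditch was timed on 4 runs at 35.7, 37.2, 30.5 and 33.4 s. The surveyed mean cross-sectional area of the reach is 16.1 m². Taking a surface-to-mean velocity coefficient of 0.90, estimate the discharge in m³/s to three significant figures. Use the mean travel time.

t̄ = (35.7 + 37.2 + 30.5 + 33.4) / 4 = 34.2 s
v_surface = L / t̄ = 59.5 / 34.2 = 1.740 m/s
v_mean = 0.90 × 1.740 = 1.566 m/s
Q = A × v_mean = 16.1 × 1.566 = 25.21 m³/s

25.2 m³/s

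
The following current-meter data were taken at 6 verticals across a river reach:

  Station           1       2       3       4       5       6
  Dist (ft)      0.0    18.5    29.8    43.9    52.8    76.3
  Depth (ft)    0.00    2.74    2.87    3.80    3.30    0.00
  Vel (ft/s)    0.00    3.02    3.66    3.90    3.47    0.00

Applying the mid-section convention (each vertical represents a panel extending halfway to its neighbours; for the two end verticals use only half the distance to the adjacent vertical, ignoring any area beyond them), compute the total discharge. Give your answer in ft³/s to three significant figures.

w_2 = (29.8 − 0.0)/2 = 14.9 ft; q_2 = 3.02 × 2.74 × 14.9 = 123.3 ft³/s
w_3 = (43.9 − 18.5)/2 = 12.7 ft; q_3 = 3.66 × 2.87 × 12.7 = 133.4 ft³/s
w_4 = (52.8 − 29.8)/2 = 11.5 ft; q_4 = 3.90 × 3.80 × 11.5 = 170.4 ft³/s
w_5 = (76.3 − 43.9)/2 = 16.2 ft; q_5 = 3.47 × 3.30 × 16.2 = 185.5 ft³/s
Stations 1, 6 contribute zero (depth or velocity is 0).
Q = Σ qᵢ = 612.6 ft³/s

613 ft³/s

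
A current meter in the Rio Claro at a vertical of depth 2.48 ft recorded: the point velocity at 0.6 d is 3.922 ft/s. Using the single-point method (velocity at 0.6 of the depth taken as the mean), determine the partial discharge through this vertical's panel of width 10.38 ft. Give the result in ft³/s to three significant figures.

101 ft³/s

v̄ = v₀.₆ = 3.922 ft/s
q = v̄ × d × w = 3.922 × 2.48 × 10.38 = 101.0 ft³/s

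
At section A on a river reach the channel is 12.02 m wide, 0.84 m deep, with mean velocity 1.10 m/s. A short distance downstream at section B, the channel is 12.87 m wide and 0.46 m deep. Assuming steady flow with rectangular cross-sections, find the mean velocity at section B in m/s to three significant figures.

1.88 m/s

Q = A₁V₁ = (12.02×0.84) × 1.10 = 11.11 m³/s
A₂ = 12.87 × 0.46 = 5.920 m²
V₂ = Q/A₂ = 11.11/5.920 = 1.876 m/s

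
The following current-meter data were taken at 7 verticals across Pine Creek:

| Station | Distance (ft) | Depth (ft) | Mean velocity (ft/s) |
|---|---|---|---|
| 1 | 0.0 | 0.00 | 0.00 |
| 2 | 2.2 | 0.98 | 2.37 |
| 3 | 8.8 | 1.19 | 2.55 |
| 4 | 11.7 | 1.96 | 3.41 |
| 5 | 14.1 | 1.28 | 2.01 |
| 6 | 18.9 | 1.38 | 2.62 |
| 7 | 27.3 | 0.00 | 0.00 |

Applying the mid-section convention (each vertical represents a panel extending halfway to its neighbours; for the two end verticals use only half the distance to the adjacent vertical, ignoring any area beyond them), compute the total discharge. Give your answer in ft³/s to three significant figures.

w_2 = (8.8 − 0.0)/2 = 4.4 ft; q_2 = 2.37 × 0.98 × 4.4 = 10.22 ft³/s
w_3 = (11.7 − 2.2)/2 = 4.75 ft; q_3 = 2.55 × 1.19 × 4.75 = 14.41 ft³/s
w_4 = (14.1 − 8.8)/2 = 2.65 ft; q_4 = 3.41 × 1.96 × 2.65 = 17.71 ft³/s
w_5 = (18.9 − 11.7)/2 = 3.6 ft; q_5 = 2.01 × 1.28 × 3.6 = 9.262 ft³/s
w_6 = (27.3 − 14.1)/2 = 6.6 ft; q_6 = 2.62 × 1.38 × 6.6 = 23.86 ft³/s
Stations 1, 7 contribute zero (depth or velocity is 0).
Q = Σ qᵢ = 75.47 ft³/s

75.5 ft³/s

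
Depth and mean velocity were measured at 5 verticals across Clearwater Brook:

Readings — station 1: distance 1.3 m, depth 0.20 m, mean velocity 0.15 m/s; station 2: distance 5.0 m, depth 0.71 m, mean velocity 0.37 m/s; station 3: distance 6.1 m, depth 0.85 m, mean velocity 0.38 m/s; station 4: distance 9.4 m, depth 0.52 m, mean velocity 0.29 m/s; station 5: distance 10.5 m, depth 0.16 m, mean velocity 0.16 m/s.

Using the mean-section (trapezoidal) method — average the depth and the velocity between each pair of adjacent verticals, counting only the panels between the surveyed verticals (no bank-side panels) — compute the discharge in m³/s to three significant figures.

1.60 m³/s

Panel 1-2: Δb = 3.7 m, d̄ = (0.20+0.71)/2 = 0.455, v̄ = (0.15+0.37)/2 = 0.26 → q = 3.7×0.455×0.26 = 0.4377 m³/s
Panel 2-3: Δb = 1.1 m, d̄ = (0.71+0.85)/2 = 0.78, v̄ = (0.37+0.38)/2 = 0.375 → q = 1.1×0.78×0.375 = 0.3218 m³/s
Panel 3-4: Δb = 3.3 m, d̄ = (0.85+0.52)/2 = 0.685, v̄ = (0.38+0.29)/2 = 0.335 → q = 3.3×0.685×0.335 = 0.7573 m³/s
Panel 4-5: Δb = 1.1 m, d̄ = (0.52+0.16)/2 = 0.34, v̄ = (0.29+0.16)/2 = 0.225 → q = 1.1×0.34×0.225 = 0.08415 m³/s
Q = Σ q = 1.601 m³/s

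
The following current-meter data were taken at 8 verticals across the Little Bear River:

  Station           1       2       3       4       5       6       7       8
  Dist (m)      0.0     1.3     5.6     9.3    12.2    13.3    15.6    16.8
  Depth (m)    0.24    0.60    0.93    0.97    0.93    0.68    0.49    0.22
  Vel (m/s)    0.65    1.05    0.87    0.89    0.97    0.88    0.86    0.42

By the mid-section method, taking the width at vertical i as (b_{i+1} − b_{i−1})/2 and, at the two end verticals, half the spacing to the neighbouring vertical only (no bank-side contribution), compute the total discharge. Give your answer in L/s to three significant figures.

w_1 = (1.3 − 0.0)/2 = 0.65 m; q_1 = 0.65 × 0.24 × 0.65 = 0.1014 m³/s
w_2 = (5.6 − 0.0)/2 = 2.8 m; q_2 = 1.05 × 0.60 × 2.8 = 1.764 m³/s
w_3 = (9.3 − 1.3)/2 = 4 m; q_3 = 0.87 × 0.93 × 4 = 3.236 m³/s
w_4 = (12.2 − 5.6)/2 = 3.3 m; q_4 = 0.89 × 0.97 × 3.3 = 2.849 m³/s
w_5 = (13.3 − 9.3)/2 = 2 m; q_5 = 0.97 × 0.93 × 2 = 1.804 m³/s
w_6 = (15.6 − 12.2)/2 = 1.7 m; q_6 = 0.88 × 0.68 × 1.7 = 1.017 m³/s
w_7 = (16.8 − 13.3)/2 = 1.75 m; q_7 = 0.86 × 0.49 × 1.75 = 0.7375 m³/s
w_8 = (16.8 − 15.6)/2 = 0.6 m; q_8 = 0.42 × 0.22 × 0.6 = 0.05544 m³/s
Q = Σ qᵢ = 11.57 m³/s
= 11.57 × 1000 = 11570 L/s

11600 L/s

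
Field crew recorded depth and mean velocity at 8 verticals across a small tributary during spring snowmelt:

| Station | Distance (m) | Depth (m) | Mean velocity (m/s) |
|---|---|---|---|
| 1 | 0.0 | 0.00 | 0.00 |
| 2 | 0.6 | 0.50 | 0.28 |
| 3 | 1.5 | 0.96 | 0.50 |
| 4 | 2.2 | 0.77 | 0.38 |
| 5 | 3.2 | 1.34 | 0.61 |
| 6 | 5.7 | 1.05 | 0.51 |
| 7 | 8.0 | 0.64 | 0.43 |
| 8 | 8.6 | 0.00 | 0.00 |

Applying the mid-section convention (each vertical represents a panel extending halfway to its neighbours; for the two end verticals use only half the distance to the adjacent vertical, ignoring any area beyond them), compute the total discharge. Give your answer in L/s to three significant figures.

3850 L/s

w_2 = (1.5 − 0.0)/2 = 0.75 m; q_2 = 0.28 × 0.50 × 0.75 = 0.1050 m³/s
w_3 = (2.2 − 0.6)/2 = 0.8 m; q_3 = 0.50 × 0.96 × 0.8 = 0.3840 m³/s
w_4 = (3.2 − 1.5)/2 = 0.85 m; q_4 = 0.38 × 0.77 × 0.85 = 0.2487 m³/s
w_5 = (5.7 − 2.2)/2 = 1.75 m; q_5 = 0.61 × 1.34 × 1.75 = 1.430 m³/s
w_6 = (8.0 − 3.2)/2 = 2.4 m; q_6 = 0.51 × 1.05 × 2.4 = 1.285 m³/s
w_7 = (8.6 − 5.7)/2 = 1.45 m; q_7 = 0.43 × 0.64 × 1.45 = 0.3990 m³/s
Stations 1, 8 contribute zero (depth or velocity is 0).
Q = Σ qᵢ = 3.852 m³/s
= 3.852 × 1000 = 3852 L/s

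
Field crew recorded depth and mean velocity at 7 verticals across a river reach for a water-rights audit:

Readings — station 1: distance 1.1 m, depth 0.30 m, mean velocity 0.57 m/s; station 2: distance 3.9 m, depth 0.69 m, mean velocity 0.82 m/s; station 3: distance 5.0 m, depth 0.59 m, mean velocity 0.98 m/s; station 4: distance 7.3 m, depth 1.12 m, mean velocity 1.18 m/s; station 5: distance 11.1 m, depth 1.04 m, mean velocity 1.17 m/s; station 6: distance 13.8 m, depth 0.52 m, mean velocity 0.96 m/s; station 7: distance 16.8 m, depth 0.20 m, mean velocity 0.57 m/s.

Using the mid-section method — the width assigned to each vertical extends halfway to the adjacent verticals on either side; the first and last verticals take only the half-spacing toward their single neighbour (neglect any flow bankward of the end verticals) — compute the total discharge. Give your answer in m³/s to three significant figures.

w_1 = (3.9 − 1.1)/2 = 1.4 m; q_1 = 0.57 × 0.30 × 1.4 = 0.2394 m³/s
w_2 = (5.0 − 1.1)/2 = 1.95 m; q_2 = 0.82 × 0.69 × 1.95 = 1.103 m³/s
w_3 = (7.3 − 3.9)/2 = 1.7 m; q_3 = 0.98 × 0.59 × 1.7 = 0.9829 m³/s
w_4 = (11.1 − 5.0)/2 = 3.05 m; q_4 = 1.18 × 1.12 × 3.05 = 4.031 m³/s
w_5 = (13.8 − 7.3)/2 = 3.25 m; q_5 = 1.17 × 1.04 × 3.25 = 3.955 m³/s
w_6 = (16.8 − 11.1)/2 = 2.85 m; q_6 = 0.96 × 0.52 × 2.85 = 1.423 m³/s
w_7 = (16.8 − 13.8)/2 = 1.5 m; q_7 = 0.57 × 0.20 × 1.5 = 0.1710 m³/s
Q = Σ qᵢ = 11.90 m³/s

11.9 m³/s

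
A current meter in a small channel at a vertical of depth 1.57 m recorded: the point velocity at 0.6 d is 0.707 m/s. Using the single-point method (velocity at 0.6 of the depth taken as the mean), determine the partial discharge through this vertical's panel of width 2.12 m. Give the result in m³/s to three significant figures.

v̄ = v₀.₆ = 0.707 m/s
q = v̄ × d × w = 0.7070 × 1.57 × 2.12 = 2.353 m³/s

2.35 m³/s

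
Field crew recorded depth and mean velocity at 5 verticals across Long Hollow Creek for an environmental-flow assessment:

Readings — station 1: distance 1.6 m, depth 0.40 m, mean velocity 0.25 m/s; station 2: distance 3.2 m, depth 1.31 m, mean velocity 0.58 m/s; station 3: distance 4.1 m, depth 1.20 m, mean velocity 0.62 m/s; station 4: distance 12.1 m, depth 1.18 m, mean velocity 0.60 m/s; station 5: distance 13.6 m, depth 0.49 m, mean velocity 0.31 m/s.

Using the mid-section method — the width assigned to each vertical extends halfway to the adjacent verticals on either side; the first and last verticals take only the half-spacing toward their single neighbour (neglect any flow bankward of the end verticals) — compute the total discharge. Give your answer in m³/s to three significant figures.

7.82 m³/s

w_1 = (3.2 − 1.6)/2 = 0.8 m; q_1 = 0.25 × 0.40 × 0.8 = 0.08000 m³/s
w_2 = (4.1 − 1.6)/2 = 1.25 m; q_2 = 0.58 × 1.31 × 1.25 = 0.9498 m³/s
w_3 = (12.1 − 3.2)/2 = 4.45 m; q_3 = 0.62 × 1.20 × 4.45 = 3.311 m³/s
w_4 = (13.6 − 4.1)/2 = 4.75 m; q_4 = 0.60 × 1.18 × 4.75 = 3.363 m³/s
w_5 = (13.6 − 12.1)/2 = 0.75 m; q_5 = 0.31 × 0.49 × 0.75 = 0.1139 m³/s
Q = Σ qᵢ = 7.817 m³/s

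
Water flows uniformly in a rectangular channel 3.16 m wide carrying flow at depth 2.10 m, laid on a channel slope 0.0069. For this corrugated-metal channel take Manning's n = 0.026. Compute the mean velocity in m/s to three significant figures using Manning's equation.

2.98 m/s

A = b·y = 3.16 × 2.10 = 6.636 m²
P = b + 2y = 3.16 + 2×2.10 = 7.360 m
R = A/P = 6.636/7.360 = 0.9016 m
Q = (1/n)·A·R^(2/3)·S^(1/2) = (1/0.026) × 6.636 × 0.9016^(2/3) × 0.0069^(1/2) = 19.79 m³/s
V = Q/A = 19.79/6.636 = 2.982 m/s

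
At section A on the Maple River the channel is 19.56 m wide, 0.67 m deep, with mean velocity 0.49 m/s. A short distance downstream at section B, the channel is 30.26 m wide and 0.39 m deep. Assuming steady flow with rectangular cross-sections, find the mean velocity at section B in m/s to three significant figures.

Q = A₁V₁ = (19.56×0.67) × 0.49 = 6.422 m³/s
A₂ = 30.26 × 0.39 = 11.80 m²
V₂ = Q/A₂ = 6.422/11.80 = 0.5441 m/s

0.544 m/s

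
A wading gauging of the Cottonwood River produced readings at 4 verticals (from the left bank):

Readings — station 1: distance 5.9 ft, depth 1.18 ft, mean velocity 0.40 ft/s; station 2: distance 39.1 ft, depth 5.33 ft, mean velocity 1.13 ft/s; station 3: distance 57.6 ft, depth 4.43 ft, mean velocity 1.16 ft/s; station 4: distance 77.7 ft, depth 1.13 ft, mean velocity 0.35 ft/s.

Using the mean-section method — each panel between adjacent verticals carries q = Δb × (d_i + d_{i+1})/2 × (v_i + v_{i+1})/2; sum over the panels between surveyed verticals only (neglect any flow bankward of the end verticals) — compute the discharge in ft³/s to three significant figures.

Panel 1-2: Δb = 33.2 ft, d̄ = (1.18+5.33)/2 = 3.255, v̄ = (0.40+1.13)/2 = 0.765 → q = 33.2×3.255×0.765 = 82.67 ft³/s
Panel 2-3: Δb = 18.5 ft, d̄ = (5.33+4.43)/2 = 4.88, v̄ = (1.13+1.16)/2 = 1.145 → q = 18.5×4.88×1.145 = 103.4 ft³/s
Panel 3-4: Δb = 20.1 ft, d̄ = (4.43+1.13)/2 = 2.78, v̄ = (1.16+0.35)/2 = 0.755 → q = 20.1×2.78×0.755 = 42.19 ft³/s
Q = Σ q = 228.2 ft³/s

228 ft³/s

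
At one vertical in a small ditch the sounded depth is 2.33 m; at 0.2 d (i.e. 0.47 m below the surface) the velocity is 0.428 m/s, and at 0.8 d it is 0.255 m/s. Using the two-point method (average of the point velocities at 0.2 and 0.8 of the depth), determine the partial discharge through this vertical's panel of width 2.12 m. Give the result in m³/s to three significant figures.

1.69 m³/s

v̄ = (0.428 + 0.255) / 2 = 0.3415 m/s
q = v̄ × d × w = 0.3415 × 2.33 × 2.12 = 1.687 m³/s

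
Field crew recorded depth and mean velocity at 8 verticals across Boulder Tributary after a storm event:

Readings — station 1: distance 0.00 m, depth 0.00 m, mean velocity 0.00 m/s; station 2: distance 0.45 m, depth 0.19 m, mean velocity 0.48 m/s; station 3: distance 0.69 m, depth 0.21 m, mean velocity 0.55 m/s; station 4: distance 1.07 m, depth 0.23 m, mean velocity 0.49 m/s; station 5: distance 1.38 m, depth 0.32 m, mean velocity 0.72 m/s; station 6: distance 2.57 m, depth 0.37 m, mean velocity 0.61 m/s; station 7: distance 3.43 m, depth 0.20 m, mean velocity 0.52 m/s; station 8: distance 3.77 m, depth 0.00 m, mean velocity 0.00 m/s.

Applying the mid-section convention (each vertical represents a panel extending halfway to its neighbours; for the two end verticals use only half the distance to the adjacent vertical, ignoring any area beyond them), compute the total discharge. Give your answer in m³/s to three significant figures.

0.573 m³/s

w_2 = (0.69 − 0.00)/2 = 0.345 m; q_2 = 0.48 × 0.19 × 0.345 = 0.03146 m³/s
w_3 = (1.07 − 0.45)/2 = 0.31 m; q_3 = 0.55 × 0.21 × 0.31 = 0.03581 m³/s
w_4 = (1.38 − 0.69)/2 = 0.345 m; q_4 = 0.49 × 0.23 × 0.345 = 0.03888 m³/s
w_5 = (2.57 − 1.07)/2 = 0.75 m; q_5 = 0.72 × 0.32 × 0.75 = 0.1728 m³/s
w_6 = (3.43 − 1.38)/2 = 1.025 m; q_6 = 0.61 × 0.37 × 1.025 = 0.2313 m³/s
w_7 = (3.77 − 2.57)/2 = 0.6 m; q_7 = 0.52 × 0.20 × 0.6 = 0.06240 m³/s
Stations 1, 8 contribute zero (depth or velocity is 0).
Q = Σ qᵢ = 0.5727 m³/s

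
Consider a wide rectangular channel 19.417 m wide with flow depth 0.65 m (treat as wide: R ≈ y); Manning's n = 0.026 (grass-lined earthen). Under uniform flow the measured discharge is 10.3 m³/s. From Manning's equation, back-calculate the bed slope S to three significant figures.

0.000800

A = b·y = 19.417 × 0.65 = 12.62 m²
Wide channel: R ≈ y = 0.65 m
S = (Q·n / (1·A·R^(2/3)))² = (10.3×0.026 / (1×12.62×0.7504))² = 0.0007996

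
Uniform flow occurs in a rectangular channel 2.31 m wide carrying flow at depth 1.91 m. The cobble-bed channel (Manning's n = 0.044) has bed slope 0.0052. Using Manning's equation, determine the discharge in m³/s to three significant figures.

A = b·y = 2.31 × 1.91 = 4.412 m²
P = b + 2y = 2.31 + 2×1.91 = 6.130 m
R = A/P = 4.412/6.130 = 0.7198 m
Q = (1/n)·A·R^(2/3)·S^(1/2) = (1/0.044) × 4.412 × 0.7198^(2/3) × 0.0052^(1/2) = 5.807 m³/s

5.81 m³/s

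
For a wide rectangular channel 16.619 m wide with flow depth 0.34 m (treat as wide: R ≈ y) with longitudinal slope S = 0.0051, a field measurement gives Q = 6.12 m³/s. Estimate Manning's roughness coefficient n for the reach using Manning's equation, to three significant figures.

0.0321

A = b·y = 16.619 × 0.34 = 5.650 m²
Wide channel: R ≈ y = 0.34 m
n = (1/Q)·A·R^(2/3)·S^(1/2) = (1/6.12) × 5.650 × 0.4871 × 0.07141 = 0.03212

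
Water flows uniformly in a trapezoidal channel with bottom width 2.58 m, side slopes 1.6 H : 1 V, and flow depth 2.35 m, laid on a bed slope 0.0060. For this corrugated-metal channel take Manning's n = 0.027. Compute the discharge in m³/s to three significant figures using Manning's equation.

A = (b + z·y)·y = (2.58 + 1.6×2.35)×2.35 = 14.90 m²
P = b + 2y√(1+z²) = 2.58 + 2×2.35×√(1+1.6²) = 11.45 m
R = A/P = 14.90/11.45 = 1.301 m
Q = (1/n)·A·R^(2/3)·S^(1/2) = (1/0.027) × 14.90 × 1.301^(2/3) × 0.0060^(1/2) = 50.95 m³/s

51.0 m³/s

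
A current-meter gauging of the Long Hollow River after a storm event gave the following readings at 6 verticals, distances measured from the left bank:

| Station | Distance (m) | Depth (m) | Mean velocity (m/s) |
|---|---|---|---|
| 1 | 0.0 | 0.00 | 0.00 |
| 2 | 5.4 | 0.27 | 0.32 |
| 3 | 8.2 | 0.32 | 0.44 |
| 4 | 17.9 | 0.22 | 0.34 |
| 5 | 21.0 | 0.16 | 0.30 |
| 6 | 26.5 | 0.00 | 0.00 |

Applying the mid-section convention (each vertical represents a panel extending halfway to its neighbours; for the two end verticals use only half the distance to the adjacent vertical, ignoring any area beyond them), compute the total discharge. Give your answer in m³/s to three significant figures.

1.92 m³/s

w_2 = (8.2 − 0.0)/2 = 4.1 m; q_2 = 0.32 × 0.27 × 4.1 = 0.3542 m³/s
w_3 = (17.9 − 5.4)/2 = 6.25 m; q_3 = 0.44 × 0.32 × 6.25 = 0.8800 m³/s
w_4 = (21.0 − 8.2)/2 = 6.4 m; q_4 = 0.34 × 0.22 × 6.4 = 0.4787 m³/s
w_5 = (26.5 − 17.9)/2 = 4.3 m; q_5 = 0.30 × 0.16 × 4.3 = 0.2064 m³/s
Stations 1, 6 contribute zero (depth or velocity is 0).
Q = Σ qᵢ = 1.919 m³/s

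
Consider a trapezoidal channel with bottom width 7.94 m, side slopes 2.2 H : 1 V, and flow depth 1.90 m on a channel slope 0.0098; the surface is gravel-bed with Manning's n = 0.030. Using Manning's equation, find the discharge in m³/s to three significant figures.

A = (b + z·y)·y = (7.94 + 2.2×1.90)×1.90 = 23.03 m²
P = b + 2y√(1+z²) = 7.94 + 2×1.90×√(1+2.2²) = 17.12 m
R = A/P = 23.03/17.12 = 1.345 m
Q = (1/n)·A·R^(2/3)·S^(1/2) = (1/0.030) × 23.03 × 1.345^(2/3) × 0.0098^(1/2) = 92.58 m³/s

92.6 m³/s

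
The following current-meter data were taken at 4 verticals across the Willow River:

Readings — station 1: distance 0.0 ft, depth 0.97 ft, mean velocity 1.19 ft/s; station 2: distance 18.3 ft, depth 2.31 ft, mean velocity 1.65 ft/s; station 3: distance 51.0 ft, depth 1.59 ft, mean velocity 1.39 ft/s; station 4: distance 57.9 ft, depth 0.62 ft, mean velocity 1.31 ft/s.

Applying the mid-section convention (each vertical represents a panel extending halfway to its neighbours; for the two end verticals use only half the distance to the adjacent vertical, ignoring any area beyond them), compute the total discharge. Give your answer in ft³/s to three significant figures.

154 ft³/s

w_1 = (18.3 − 0.0)/2 = 9.15 ft; q_1 = 1.19 × 0.97 × 9.15 = 10.56 ft³/s
w_2 = (51.0 − 0.0)/2 = 25.5 ft; q_2 = 1.65 × 2.31 × 25.5 = 97.19 ft³/s
w_3 = (57.9 − 18.3)/2 = 19.8 ft; q_3 = 1.39 × 1.59 × 19.8 = 43.76 ft³/s
w_4 = (57.9 − 51.0)/2 = 3.45 ft; q_4 = 1.31 × 0.62 × 3.45 = 2.802 ft³/s
Q = Σ qᵢ = 154.3 ft³/s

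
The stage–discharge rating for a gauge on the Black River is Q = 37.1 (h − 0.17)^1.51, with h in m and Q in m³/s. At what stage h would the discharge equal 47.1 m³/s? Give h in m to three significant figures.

1.34 m

h − h₀ = (Q/C)^(1/b) = (47.1/37.1)^(1/1.51) = 1.171 m
h = 0.17 + 1.171 = 1.341 m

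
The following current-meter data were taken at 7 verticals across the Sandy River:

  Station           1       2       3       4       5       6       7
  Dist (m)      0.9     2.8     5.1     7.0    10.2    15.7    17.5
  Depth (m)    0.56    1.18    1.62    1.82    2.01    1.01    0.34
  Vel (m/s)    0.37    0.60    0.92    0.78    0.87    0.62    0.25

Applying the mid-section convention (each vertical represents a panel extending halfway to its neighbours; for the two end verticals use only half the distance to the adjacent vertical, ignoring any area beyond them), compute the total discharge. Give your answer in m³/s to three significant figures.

w_1 = (2.8 − 0.9)/2 = 0.95 m; q_1 = 0.37 × 0.56 × 0.95 = 0.1968 m³/s
w_2 = (5.1 − 0.9)/2 = 2.1 m; q_2 = 0.60 × 1.18 × 2.1 = 1.487 m³/s
w_3 = (7.0 − 2.8)/2 = 2.1 m; q_3 = 0.92 × 1.62 × 2.1 = 3.130 m³/s
w_4 = (10.2 − 5.1)/2 = 2.55 m; q_4 = 0.78 × 1.82 × 2.55 = 3.620 m³/s
w_5 = (15.7 − 7.0)/2 = 4.35 m; q_5 = 0.87 × 2.01 × 4.35 = 7.607 m³/s
w_6 = (17.5 − 10.2)/2 = 3.65 m; q_6 = 0.62 × 1.01 × 3.65 = 2.286 m³/s
w_7 = (17.5 − 15.7)/2 = 0.9 m; q_7 = 0.25 × 0.34 × 0.9 = 0.07650 m³/s
Q = Σ qᵢ = 18.40 m³/s

18.4 m³/s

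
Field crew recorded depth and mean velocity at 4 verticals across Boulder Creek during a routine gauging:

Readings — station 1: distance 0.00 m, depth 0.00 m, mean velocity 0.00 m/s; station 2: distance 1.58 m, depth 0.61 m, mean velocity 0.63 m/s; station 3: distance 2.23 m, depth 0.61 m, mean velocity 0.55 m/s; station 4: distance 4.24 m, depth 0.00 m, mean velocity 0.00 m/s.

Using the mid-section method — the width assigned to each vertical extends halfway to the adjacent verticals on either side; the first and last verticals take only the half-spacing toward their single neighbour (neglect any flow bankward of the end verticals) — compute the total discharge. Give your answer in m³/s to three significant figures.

w_2 = (2.23 − 0.00)/2 = 1.115 m; q_2 = 0.63 × 0.61 × 1.115 = 0.4285 m³/s
w_3 = (4.24 − 1.58)/2 = 1.33 m; q_3 = 0.55 × 0.61 × 1.33 = 0.4462 m³/s
Stations 1, 4 contribute zero (depth or velocity is 0).
Q = Σ qᵢ = 0.8747 m³/s

0.875 m³/s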